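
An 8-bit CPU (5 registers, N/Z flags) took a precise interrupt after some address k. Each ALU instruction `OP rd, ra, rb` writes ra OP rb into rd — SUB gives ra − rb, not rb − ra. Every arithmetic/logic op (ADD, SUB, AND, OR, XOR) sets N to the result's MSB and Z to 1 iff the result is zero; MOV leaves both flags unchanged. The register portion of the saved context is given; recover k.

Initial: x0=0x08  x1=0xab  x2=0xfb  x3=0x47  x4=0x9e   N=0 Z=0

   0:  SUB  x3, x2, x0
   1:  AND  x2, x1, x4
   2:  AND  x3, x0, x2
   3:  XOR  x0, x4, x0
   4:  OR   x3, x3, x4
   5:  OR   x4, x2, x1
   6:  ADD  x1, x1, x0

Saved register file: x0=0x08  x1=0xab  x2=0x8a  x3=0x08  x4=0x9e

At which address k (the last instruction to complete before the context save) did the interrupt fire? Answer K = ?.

after  0: x0=0x08 x1=0xab x2=0xfb x3=0xf3 x4=0x9e  N=1 Z=0
after  1: x0=0x08 x1=0xab x2=0x8a x3=0xf3 x4=0x9e  N=1 Z=0
after  2: x0=0x08 x1=0xab x2=0x8a x3=0x08 x4=0x9e  N=0 Z=0
-- IRQ taken; context saved, return-PC = 3 --

K = 2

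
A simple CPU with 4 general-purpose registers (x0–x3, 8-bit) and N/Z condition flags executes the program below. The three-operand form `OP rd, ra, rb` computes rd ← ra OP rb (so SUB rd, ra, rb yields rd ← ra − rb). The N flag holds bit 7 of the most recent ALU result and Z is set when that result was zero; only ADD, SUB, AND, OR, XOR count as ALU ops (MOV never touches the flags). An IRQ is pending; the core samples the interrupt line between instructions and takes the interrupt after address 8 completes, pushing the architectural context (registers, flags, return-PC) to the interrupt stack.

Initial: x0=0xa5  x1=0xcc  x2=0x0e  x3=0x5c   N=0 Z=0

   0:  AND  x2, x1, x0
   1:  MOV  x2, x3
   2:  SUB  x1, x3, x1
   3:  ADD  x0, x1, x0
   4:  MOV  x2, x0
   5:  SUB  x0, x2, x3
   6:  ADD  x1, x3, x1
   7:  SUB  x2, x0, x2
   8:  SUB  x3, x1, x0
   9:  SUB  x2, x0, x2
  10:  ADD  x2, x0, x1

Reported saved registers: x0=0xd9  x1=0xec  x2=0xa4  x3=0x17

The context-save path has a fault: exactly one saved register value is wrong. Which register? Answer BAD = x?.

BAD = x3

after  0: x0=0xa5 x1=0xcc x2=0x84 x3=0x5c  N=1 Z=0
after  1: x0=0xa5 x1=0xcc x2=0x5c x3=0x5c  N=1 Z=0
after  2: x0=0xa5 x1=0x90 x2=0x5c x3=0x5c  N=1 Z=0
after  3: x0=0x35 x1=0x90 x2=0x5c x3=0x5c  N=0 Z=0
after  4: x0=0x35 x1=0x90 x2=0x35 x3=0x5c  N=0 Z=0
after  5: x0=0xd9 x1=0x90 x2=0x35 x3=0x5c  N=1 Z=0
after  6: x0=0xd9 x1=0xec x2=0x35 x3=0x5c  N=1 Z=0
after  7: x0=0xd9 x1=0xec x2=0xa4 x3=0x5c  N=1 Z=0
after  8: x0=0xd9 x1=0xec x2=0xa4 x3=0x13  N=0 Z=0
-- IRQ taken; context saved, return-PC = 9 --
mismatch: x3: reported 0x17 vs actual 0x13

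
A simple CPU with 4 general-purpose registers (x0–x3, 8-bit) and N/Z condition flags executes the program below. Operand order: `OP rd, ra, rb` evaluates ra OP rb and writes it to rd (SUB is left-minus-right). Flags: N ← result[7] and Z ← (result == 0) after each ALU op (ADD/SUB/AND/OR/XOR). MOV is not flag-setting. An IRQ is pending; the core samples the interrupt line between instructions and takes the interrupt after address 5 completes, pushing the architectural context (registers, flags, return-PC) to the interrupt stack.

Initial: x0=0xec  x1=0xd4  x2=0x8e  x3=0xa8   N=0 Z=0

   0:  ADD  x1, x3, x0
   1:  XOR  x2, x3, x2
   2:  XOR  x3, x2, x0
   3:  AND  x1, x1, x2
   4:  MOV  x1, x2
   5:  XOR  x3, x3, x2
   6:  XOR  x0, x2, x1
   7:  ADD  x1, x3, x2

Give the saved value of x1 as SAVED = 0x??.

SAVED = 0x26

after  0: x0=0xec x1=0x94 x2=0x8e x3=0xa8  N=1 Z=0
after  1: x0=0xec x1=0x94 x2=0x26 x3=0xa8  N=0 Z=0
after  2: x0=0xec x1=0x94 x2=0x26 x3=0xca  N=1 Z=0
after  3: x0=0xec x1=0x04 x2=0x26 x3=0xca  N=0 Z=0
after  4: x0=0xec x1=0x26 x2=0x26 x3=0xca  N=0 Z=0
after  5: x0=0xec x1=0x26 x2=0x26 x3=0xec  N=1 Z=0
-- IRQ taken; context saved, return-PC = 6 --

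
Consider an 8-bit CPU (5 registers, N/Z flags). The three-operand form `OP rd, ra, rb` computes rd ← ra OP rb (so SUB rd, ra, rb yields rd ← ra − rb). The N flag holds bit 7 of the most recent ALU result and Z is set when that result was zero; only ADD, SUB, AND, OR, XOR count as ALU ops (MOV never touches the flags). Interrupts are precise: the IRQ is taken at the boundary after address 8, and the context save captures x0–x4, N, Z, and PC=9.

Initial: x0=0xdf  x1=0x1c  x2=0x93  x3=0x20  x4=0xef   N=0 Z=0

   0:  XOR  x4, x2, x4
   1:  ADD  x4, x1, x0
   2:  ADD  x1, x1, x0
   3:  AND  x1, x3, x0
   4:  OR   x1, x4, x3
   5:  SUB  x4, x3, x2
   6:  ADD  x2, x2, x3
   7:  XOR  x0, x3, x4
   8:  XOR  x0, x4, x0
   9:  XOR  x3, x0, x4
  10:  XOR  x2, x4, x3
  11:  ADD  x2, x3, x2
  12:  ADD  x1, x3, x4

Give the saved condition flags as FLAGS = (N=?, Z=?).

after  0: x0=0xdf x1=0x1c x2=0x93 x3=0x20 x4=0x7c  N=0 Z=0
after  1: x0=0xdf x1=0x1c x2=0x93 x3=0x20 x4=0xfb  N=1 Z=0
after  2: x0=0xdf x1=0xfb x2=0x93 x3=0x20 x4=0xfb  N=1 Z=0
after  3: x0=0xdf x1=0x00 x2=0x93 x3=0x20 x4=0xfb  N=0 Z=1
after  4: x0=0xdf x1=0xfb x2=0x93 x3=0x20 x4=0xfb  N=1 Z=0
after  5: x0=0xdf x1=0xfb x2=0x93 x3=0x20 x4=0x8d  N=1 Z=0
after  6: x0=0xdf x1=0xfb x2=0xb3 x3=0x20 x4=0x8d  N=1 Z=0
after  7: x0=0xad x1=0xfb x2=0xb3 x3=0x20 x4=0x8d  N=1 Z=0
after  8: x0=0x20 x1=0xfb x2=0xb3 x3=0x20 x4=0x8d  N=0 Z=0
-- IRQ taken; context saved, return-PC = 9 --

FLAGS = (N=0, Z=0)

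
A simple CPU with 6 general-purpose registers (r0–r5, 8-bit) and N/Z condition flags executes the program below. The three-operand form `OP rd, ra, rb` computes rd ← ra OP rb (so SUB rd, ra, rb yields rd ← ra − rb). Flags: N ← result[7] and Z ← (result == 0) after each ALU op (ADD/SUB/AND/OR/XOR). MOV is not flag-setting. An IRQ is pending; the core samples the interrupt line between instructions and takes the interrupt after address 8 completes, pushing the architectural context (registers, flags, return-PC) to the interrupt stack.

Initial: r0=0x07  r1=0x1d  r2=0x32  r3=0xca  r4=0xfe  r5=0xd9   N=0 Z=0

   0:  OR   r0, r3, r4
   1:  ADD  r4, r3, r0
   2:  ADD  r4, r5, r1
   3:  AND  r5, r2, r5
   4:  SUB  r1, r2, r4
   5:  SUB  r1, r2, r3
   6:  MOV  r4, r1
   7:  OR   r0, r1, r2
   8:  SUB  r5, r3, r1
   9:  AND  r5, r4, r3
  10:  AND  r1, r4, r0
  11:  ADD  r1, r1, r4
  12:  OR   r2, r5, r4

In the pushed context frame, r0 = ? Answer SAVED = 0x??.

after  0: r0=0xfe r1=0x1d r2=0x32 r3=0xca r4=0xfe r5=0xd9  N=1 Z=0
after  1: r0=0xfe r1=0x1d r2=0x32 r3=0xca r4=0xc8 r5=0xd9  N=1 Z=0
after  2: r0=0xfe r1=0x1d r2=0x32 r3=0xca r4=0xf6 r5=0xd9  N=1 Z=0
after  3: r0=0xfe r1=0x1d r2=0x32 r3=0xca r4=0xf6 r5=0x10  N=0 Z=0
after  4: r0=0xfe r1=0x3c r2=0x32 r3=0xca r4=0xf6 r5=0x10  N=0 Z=0
after  5: r0=0xfe r1=0x68 r2=0x32 r3=0xca r4=0xf6 r5=0x10  N=0 Z=0
after  6: r0=0xfe r1=0x68 r2=0x32 r3=0xca r4=0x68 r5=0x10  N=0 Z=0
after  7: r0=0x7a r1=0x68 r2=0x32 r3=0xca r4=0x68 r5=0x10  N=0 Z=0
after  8: r0=0x7a r1=0x68 r2=0x32 r3=0xca r4=0x68 r5=0x62  N=0 Z=0
-- IRQ taken; context saved, return-PC = 9 --

SAVED = 0x7a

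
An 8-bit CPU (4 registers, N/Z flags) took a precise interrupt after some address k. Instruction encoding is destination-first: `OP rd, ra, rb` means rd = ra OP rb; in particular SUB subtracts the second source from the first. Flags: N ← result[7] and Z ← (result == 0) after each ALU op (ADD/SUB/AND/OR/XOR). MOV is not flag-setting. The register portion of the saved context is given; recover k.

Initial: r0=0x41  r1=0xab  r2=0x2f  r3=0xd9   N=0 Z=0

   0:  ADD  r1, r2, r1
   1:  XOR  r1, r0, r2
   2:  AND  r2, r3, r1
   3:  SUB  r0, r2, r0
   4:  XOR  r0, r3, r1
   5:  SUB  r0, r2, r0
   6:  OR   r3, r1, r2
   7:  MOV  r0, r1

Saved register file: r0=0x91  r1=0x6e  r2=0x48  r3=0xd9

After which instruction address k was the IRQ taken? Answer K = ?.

K = 5

after  0: r0=0x41 r1=0xda r2=0x2f r3=0xd9  N=1 Z=0
after  1: r0=0x41 r1=0x6e r2=0x2f r3=0xd9  N=0 Z=0
after  2: r0=0x41 r1=0x6e r2=0x48 r3=0xd9  N=0 Z=0
after  3: r0=0x07 r1=0x6e r2=0x48 r3=0xd9  N=0 Z=0
after  4: r0=0xb7 r1=0x6e r2=0x48 r3=0xd9  N=1 Z=0
after  5: r0=0x91 r1=0x6e r2=0x48 r3=0xd9  N=1 Z=0
-- IRQ taken; context saved, return-PC = 6 --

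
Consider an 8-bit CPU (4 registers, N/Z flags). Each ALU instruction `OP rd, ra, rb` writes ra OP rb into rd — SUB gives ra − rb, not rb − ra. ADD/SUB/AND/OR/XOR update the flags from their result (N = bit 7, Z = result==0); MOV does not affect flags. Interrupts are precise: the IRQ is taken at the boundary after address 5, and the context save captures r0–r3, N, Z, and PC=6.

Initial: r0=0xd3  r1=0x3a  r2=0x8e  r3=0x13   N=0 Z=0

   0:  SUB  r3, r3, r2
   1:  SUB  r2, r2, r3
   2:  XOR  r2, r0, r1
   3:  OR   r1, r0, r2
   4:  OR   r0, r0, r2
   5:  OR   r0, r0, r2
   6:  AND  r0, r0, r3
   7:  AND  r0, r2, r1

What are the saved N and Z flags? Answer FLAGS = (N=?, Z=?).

FLAGS = (N=1, Z=0)

after  0: r0=0xd3 r1=0x3a r2=0x8e r3=0x85  N=1 Z=0
after  1: r0=0xd3 r1=0x3a r2=0x09 r3=0x85  N=0 Z=0
after  2: r0=0xd3 r1=0x3a r2=0xe9 r3=0x85  N=1 Z=0
after  3: r0=0xd3 r1=0xfb r2=0xe9 r3=0x85  N=1 Z=0
after  4: r0=0xfb r1=0xfb r2=0xe9 r3=0x85  N=1 Z=0
after  5: r0=0xfb r1=0xfb r2=0xe9 r3=0x85  N=1 Z=0
-- IRQ taken; context saved, return-PC = 6 --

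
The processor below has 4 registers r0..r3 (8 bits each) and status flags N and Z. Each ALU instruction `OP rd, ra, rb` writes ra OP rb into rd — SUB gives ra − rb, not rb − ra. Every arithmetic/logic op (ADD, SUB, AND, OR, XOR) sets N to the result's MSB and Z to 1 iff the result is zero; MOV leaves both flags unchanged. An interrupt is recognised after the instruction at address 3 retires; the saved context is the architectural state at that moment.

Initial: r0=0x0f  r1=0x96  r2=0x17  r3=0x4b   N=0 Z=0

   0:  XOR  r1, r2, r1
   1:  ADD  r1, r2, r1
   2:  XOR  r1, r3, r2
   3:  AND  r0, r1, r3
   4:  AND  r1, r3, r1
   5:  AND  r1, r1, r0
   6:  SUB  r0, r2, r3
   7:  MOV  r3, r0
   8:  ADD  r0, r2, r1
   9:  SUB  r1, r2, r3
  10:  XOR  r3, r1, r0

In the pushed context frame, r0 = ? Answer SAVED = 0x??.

after  0: r0=0x0f r1=0x81 r2=0x17 r3=0x4b  N=1 Z=0
after  1: r0=0x0f r1=0x98 r2=0x17 r3=0x4b  N=1 Z=0
after  2: r0=0x0f r1=0x5c r2=0x17 r3=0x4b  N=0 Z=0
after  3: r0=0x48 r1=0x5c r2=0x17 r3=0x4b  N=0 Z=0
-- IRQ taken; context saved, return-PC = 4 --

SAVED = 0x48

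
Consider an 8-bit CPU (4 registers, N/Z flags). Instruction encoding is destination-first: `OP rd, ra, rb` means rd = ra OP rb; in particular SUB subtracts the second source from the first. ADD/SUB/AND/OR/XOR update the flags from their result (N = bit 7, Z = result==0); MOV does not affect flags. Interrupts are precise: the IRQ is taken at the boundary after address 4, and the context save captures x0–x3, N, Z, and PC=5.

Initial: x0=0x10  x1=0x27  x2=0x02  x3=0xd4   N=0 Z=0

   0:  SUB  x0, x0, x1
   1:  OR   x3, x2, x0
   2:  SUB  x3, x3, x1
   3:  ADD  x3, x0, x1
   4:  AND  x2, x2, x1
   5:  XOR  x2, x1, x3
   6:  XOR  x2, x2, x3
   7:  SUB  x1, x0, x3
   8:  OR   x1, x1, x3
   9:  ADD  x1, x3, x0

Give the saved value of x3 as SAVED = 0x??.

after  0: x0=0xe9 x1=0x27 x2=0x02 x3=0xd4  N=1 Z=0
after  1: x0=0xe9 x1=0x27 x2=0x02 x3=0xeb  N=1 Z=0
after  2: x0=0xe9 x1=0x27 x2=0x02 x3=0xc4  N=1 Z=0
after  3: x0=0xe9 x1=0x27 x2=0x02 x3=0x10  N=0 Z=0
after  4: x0=0xe9 x1=0x27 x2=0x02 x3=0x10  N=0 Z=0
-- IRQ taken; context saved, return-PC = 5 --

SAVED = 0x10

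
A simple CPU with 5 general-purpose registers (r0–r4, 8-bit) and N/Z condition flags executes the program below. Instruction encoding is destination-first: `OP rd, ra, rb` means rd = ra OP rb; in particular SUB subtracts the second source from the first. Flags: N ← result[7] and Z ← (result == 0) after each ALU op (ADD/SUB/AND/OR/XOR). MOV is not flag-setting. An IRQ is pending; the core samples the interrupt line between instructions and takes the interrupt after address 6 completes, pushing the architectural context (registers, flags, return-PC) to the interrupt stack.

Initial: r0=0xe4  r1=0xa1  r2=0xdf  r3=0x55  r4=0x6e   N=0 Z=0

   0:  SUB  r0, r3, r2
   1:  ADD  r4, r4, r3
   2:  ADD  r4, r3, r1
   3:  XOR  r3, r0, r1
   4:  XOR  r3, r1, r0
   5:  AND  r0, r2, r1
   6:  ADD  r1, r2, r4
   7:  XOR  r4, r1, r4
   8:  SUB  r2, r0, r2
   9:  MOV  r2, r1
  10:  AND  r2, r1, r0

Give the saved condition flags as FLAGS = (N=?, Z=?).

FLAGS = (N=1, Z=0)

after  0: r0=0x76 r1=0xa1 r2=0xdf r3=0x55 r4=0x6e  N=0 Z=0
after  1: r0=0x76 r1=0xa1 r2=0xdf r3=0x55 r4=0xc3  N=1 Z=0
after  2: r0=0x76 r1=0xa1 r2=0xdf r3=0x55 r4=0xf6  N=1 Z=0
after  3: r0=0x76 r1=0xa1 r2=0xdf r3=0xd7 r4=0xf6  N=1 Z=0
after  4: r0=0x76 r1=0xa1 r2=0xdf r3=0xd7 r4=0xf6  N=1 Z=0
after  5: r0=0x81 r1=0xa1 r2=0xdf r3=0xd7 r4=0xf6  N=1 Z=0
after  6: r0=0x81 r1=0xd5 r2=0xdf r3=0xd7 r4=0xf6  N=1 Z=0
-- IRQ taken; context saved, return-PC = 7 --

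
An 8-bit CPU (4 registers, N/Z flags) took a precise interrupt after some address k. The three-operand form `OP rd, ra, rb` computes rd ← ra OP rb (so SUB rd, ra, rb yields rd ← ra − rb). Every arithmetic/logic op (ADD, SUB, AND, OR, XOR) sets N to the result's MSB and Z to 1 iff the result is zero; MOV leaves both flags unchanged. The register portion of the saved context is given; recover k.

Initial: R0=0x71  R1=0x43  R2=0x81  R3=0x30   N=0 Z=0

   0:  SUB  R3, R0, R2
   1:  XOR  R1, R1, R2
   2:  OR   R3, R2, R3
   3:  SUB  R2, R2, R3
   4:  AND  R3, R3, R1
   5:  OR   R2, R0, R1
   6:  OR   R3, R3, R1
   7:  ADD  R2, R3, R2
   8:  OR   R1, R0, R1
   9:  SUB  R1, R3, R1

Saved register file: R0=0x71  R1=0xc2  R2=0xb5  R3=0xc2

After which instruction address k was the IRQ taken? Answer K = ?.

after  0: R0=0x71 R1=0x43 R2=0x81 R3=0xf0  N=1 Z=0
after  1: R0=0x71 R1=0xc2 R2=0x81 R3=0xf0  N=1 Z=0
after  2: R0=0x71 R1=0xc2 R2=0x81 R3=0xf1  N=1 Z=0
after  3: R0=0x71 R1=0xc2 R2=0x90 R3=0xf1  N=1 Z=0
after  4: R0=0x71 R1=0xc2 R2=0x90 R3=0xc0  N=1 Z=0
after  5: R0=0x71 R1=0xc2 R2=0xf3 R3=0xc0  N=1 Z=0
after  6: R0=0x71 R1=0xc2 R2=0xf3 R3=0xc2  N=1 Z=0
after  7: R0=0x71 R1=0xc2 R2=0xb5 R3=0xc2  N=1 Z=0
-- IRQ taken; context saved, return-PC = 8 --

K = 7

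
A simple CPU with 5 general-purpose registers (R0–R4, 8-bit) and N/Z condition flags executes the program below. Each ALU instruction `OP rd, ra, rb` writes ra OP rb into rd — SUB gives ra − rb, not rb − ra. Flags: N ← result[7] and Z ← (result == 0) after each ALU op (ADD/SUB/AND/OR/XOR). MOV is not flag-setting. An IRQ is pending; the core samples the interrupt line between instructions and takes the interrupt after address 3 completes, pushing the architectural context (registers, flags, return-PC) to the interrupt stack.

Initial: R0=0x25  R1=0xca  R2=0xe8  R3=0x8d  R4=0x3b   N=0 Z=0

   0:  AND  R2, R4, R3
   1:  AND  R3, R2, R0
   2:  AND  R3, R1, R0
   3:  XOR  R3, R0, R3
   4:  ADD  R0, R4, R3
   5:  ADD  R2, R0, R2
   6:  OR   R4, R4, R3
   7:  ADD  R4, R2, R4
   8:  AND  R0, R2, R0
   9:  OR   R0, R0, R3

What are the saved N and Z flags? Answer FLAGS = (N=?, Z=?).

after  0: R0=0x25 R1=0xca R2=0x09 R3=0x8d R4=0x3b  N=0 Z=0
after  1: R0=0x25 R1=0xca R2=0x09 R3=0x01 R4=0x3b  N=0 Z=0
after  2: R0=0x25 R1=0xca R2=0x09 R3=0x00 R4=0x3b  N=0 Z=1
after  3: R0=0x25 R1=0xca R2=0x09 R3=0x25 R4=0x3b  N=0 Z=0
-- IRQ taken; context saved, return-PC = 4 --

FLAGS = (N=0, Z=0)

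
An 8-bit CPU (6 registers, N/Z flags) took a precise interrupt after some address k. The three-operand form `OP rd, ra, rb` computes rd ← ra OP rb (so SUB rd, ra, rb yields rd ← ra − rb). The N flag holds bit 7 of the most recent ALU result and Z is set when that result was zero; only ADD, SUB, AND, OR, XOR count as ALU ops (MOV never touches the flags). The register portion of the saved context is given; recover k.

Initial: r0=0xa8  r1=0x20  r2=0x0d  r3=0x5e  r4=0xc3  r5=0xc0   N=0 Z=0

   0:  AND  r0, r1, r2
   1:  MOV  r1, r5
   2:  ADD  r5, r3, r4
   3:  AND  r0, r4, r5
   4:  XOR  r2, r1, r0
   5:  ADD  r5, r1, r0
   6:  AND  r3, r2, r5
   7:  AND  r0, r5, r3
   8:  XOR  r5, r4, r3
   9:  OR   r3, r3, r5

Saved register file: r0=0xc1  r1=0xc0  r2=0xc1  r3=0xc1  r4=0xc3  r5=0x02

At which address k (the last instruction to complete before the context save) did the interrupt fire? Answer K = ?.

after  0: r0=0x00 r1=0x20 r2=0x0d r3=0x5e r4=0xc3 r5=0xc0  N=0 Z=1
after  1: r0=0x00 r1=0xc0 r2=0x0d r3=0x5e r4=0xc3 r5=0xc0  N=0 Z=1
after  2: r0=0x00 r1=0xc0 r2=0x0d r3=0x5e r4=0xc3 r5=0x21  N=0 Z=0
after  3: r0=0x01 r1=0xc0 r2=0x0d r3=0x5e r4=0xc3 r5=0x21  N=0 Z=0
after  4: r0=0x01 r1=0xc0 r2=0xc1 r3=0x5e r4=0xc3 r5=0x21  N=1 Z=0
after  5: r0=0x01 r1=0xc0 r2=0xc1 r3=0x5e r4=0xc3 r5=0xc1  N=1 Z=0
after  6: r0=0x01 r1=0xc0 r2=0xc1 r3=0xc1 r4=0xc3 r5=0xc1  N=1 Z=0
after  7: r0=0xc1 r1=0xc0 r2=0xc1 r3=0xc1 r4=0xc3 r5=0xc1  N=1 Z=0
after  8: r0=0xc1 r1=0xc0 r2=0xc1 r3=0xc1 r4=0xc3 r5=0x02  N=0 Z=0
-- IRQ taken; context saved, return-PC = 9 --

K = 8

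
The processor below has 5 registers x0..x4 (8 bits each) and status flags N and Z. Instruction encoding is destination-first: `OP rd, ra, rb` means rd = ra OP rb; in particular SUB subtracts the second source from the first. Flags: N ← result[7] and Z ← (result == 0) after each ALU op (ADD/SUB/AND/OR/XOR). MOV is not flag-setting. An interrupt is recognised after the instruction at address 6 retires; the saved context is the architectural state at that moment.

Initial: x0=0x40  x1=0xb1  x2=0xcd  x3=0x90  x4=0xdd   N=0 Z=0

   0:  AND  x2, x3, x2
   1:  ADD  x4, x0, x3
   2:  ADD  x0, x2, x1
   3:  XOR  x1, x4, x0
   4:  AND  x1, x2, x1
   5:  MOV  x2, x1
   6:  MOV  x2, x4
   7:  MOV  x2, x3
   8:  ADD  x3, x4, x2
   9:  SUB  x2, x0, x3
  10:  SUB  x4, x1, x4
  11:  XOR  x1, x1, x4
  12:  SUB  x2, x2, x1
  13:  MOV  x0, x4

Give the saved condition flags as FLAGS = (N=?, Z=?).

after  0: x0=0x40 x1=0xb1 x2=0x80 x3=0x90 x4=0xdd  N=1 Z=0
after  1: x0=0x40 x1=0xb1 x2=0x80 x3=0x90 x4=0xd0  N=1 Z=0
after  2: x0=0x31 x1=0xb1 x2=0x80 x3=0x90 x4=0xd0  N=0 Z=0
after  3: x0=0x31 x1=0xe1 x2=0x80 x3=0x90 x4=0xd0  N=1 Z=0
after  4: x0=0x31 x1=0x80 x2=0x80 x3=0x90 x4=0xd0  N=1 Z=0
after  5: x0=0x31 x1=0x80 x2=0x80 x3=0x90 x4=0xd0  N=1 Z=0
after  6: x0=0x31 x1=0x80 x2=0xd0 x3=0x90 x4=0xd0  N=1 Z=0
-- IRQ taken; context saved, return-PC = 7 --

FLAGS = (N=1, Z=0)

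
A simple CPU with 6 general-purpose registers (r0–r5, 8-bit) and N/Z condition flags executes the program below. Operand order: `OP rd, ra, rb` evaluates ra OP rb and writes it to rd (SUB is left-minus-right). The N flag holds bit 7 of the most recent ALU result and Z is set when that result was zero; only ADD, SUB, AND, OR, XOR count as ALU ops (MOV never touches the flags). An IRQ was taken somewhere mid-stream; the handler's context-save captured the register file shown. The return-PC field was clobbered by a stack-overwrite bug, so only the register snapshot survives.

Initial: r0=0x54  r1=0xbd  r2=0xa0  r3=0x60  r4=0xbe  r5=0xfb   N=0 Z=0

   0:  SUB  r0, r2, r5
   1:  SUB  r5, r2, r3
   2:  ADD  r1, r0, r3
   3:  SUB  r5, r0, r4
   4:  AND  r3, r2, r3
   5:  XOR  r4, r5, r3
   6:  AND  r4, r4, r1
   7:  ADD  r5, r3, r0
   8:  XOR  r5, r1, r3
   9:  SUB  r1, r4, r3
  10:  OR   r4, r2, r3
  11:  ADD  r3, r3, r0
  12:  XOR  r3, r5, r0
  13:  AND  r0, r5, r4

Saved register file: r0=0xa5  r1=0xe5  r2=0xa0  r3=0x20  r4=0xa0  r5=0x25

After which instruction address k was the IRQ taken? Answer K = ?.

after  0: r0=0xa5 r1=0xbd r2=0xa0 r3=0x60 r4=0xbe r5=0xfb  N=1 Z=0
after  1: r0=0xa5 r1=0xbd r2=0xa0 r3=0x60 r4=0xbe r5=0x40  N=0 Z=0
after  2: r0=0xa5 r1=0x05 r2=0xa0 r3=0x60 r4=0xbe r5=0x40  N=0 Z=0
after  3: r0=0xa5 r1=0x05 r2=0xa0 r3=0x60 r4=0xbe r5=0xe7  N=1 Z=0
after  4: r0=0xa5 r1=0x05 r2=0xa0 r3=0x20 r4=0xbe r5=0xe7  N=0 Z=0
after  5: r0=0xa5 r1=0x05 r2=0xa0 r3=0x20 r4=0xc7 r5=0xe7  N=1 Z=0
after  6: r0=0xa5 r1=0x05 r2=0xa0 r3=0x20 r4=0x05 r5=0xe7  N=0 Z=0
after  7: r0=0xa5 r1=0x05 r2=0xa0 r3=0x20 r4=0x05 r5=0xc5  N=1 Z=0
after  8: r0=0xa5 r1=0x05 r2=0xa0 r3=0x20 r4=0x05 r5=0x25  N=0 Z=0
after  9: r0=0xa5 r1=0xe5 r2=0xa0 r3=0x20 r4=0x05 r5=0x25  N=1 Z=0
after 10: r0=0xa5 r1=0xe5 r2=0xa0 r3=0x20 r4=0xa0 r5=0x25  N=1 Z=0
-- IRQ taken; context saved, return-PC = 11 --

K = 10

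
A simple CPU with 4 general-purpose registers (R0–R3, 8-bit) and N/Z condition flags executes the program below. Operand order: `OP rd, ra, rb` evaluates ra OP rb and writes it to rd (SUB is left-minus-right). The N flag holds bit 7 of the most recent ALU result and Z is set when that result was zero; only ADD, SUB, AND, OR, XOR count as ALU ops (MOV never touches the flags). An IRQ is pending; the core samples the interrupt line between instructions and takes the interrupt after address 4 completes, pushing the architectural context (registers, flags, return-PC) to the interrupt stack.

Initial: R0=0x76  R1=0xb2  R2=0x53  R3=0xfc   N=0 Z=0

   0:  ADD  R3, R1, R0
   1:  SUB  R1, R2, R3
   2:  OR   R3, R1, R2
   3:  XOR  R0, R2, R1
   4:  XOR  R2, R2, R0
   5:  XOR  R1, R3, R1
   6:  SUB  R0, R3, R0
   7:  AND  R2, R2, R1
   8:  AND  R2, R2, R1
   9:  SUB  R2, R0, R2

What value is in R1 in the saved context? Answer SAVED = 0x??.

SAVED = 0x2b

after  0: R0=0x76 R1=0xb2 R2=0x53 R3=0x28  N=0 Z=0
after  1: R0=0x76 R1=0x2b R2=0x53 R3=0x28  N=0 Z=0
after  2: R0=0x76 R1=0x2b R2=0x53 R3=0x7b  N=0 Z=0
after  3: R0=0x78 R1=0x2b R2=0x53 R3=0x7b  N=0 Z=0
after  4: R0=0x78 R1=0x2b R2=0x2b R3=0x7b  N=0 Z=0
-- IRQ taken; context saved, return-PC = 5 --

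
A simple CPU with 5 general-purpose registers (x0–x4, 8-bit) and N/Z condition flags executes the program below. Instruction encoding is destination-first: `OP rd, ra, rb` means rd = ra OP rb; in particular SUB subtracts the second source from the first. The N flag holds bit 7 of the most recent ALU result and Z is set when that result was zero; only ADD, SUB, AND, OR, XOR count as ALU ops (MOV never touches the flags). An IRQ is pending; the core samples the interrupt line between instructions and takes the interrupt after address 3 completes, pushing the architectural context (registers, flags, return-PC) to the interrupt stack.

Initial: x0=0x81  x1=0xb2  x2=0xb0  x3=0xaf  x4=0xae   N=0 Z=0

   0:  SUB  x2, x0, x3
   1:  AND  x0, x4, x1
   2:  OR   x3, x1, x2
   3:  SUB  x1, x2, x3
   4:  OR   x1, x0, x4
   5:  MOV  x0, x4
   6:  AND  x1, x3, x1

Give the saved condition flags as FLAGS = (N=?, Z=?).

FLAGS = (N=1, Z=0)

after  0: x0=0x81 x1=0xb2 x2=0xd2 x3=0xaf x4=0xae  N=1 Z=0
after  1: x0=0xa2 x1=0xb2 x2=0xd2 x3=0xaf x4=0xae  N=1 Z=0
after  2: x0=0xa2 x1=0xb2 x2=0xd2 x3=0xf2 x4=0xae  N=1 Z=0
after  3: x0=0xa2 x1=0xe0 x2=0xd2 x3=0xf2 x4=0xae  N=1 Z=0
-- IRQ taken; context saved, return-PC = 4 --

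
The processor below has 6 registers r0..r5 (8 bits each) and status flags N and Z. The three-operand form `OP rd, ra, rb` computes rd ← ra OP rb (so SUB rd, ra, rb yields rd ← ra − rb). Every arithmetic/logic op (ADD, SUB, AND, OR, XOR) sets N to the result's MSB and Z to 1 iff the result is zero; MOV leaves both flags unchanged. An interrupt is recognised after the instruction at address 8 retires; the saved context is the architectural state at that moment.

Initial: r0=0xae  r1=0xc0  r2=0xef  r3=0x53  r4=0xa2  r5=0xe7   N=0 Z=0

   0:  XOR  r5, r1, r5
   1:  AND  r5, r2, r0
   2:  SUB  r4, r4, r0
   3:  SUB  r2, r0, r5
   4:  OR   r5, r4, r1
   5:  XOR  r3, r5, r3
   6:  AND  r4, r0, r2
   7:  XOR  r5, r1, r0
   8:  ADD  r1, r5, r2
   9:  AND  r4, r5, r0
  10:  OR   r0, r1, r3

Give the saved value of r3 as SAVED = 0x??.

after  0: r0=0xae r1=0xc0 r2=0xef r3=0x53 r4=0xa2 r5=0x27  N=0 Z=0
after  1: r0=0xae r1=0xc0 r2=0xef r3=0x53 r4=0xa2 r5=0xae  N=1 Z=0
after  2: r0=0xae r1=0xc0 r2=0xef r3=0x53 r4=0xf4 r5=0xae  N=1 Z=0
after  3: r0=0xae r1=0xc0 r2=0x00 r3=0x53 r4=0xf4 r5=0xae  N=0 Z=1
after  4: r0=0xae r1=0xc0 r2=0x00 r3=0x53 r4=0xf4 r5=0xf4  N=1 Z=0
after  5: r0=0xae r1=0xc0 r2=0x00 r3=0xa7 r4=0xf4 r5=0xf4  N=1 Z=0
after  6: r0=0xae r1=0xc0 r2=0x00 r3=0xa7 r4=0x00 r5=0xf4  N=0 Z=1
after  7: r0=0xae r1=0xc0 r2=0x00 r3=0xa7 r4=0x00 r5=0x6e  N=0 Z=0
after  8: r0=0xae r1=0x6e r2=0x00 r3=0xa7 r4=0x00 r5=0x6e  N=0 Z=0
-- IRQ taken; context saved, return-PC = 9 --

SAVED = 0xa7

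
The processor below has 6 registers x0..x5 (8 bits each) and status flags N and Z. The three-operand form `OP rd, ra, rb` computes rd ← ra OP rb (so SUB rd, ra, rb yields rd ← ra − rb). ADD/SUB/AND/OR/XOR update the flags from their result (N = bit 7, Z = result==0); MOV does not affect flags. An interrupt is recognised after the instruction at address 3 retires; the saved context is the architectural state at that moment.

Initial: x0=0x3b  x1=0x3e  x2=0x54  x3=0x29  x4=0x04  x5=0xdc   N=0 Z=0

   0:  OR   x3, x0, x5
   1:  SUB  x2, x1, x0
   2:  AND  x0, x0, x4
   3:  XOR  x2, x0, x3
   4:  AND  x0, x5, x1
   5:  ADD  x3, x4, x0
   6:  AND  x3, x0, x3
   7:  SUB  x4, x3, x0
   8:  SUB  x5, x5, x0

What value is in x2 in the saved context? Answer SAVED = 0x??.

after  0: x0=0x3b x1=0x3e x2=0x54 x3=0xff x4=0x04 x5=0xdc  N=1 Z=0
after  1: x0=0x3b x1=0x3e x2=0x03 x3=0xff x4=0x04 x5=0xdc  N=0 Z=0
after  2: x0=0x00 x1=0x3e x2=0x03 x3=0xff x4=0x04 x5=0xdc  N=0 Z=1
after  3: x0=0x00 x1=0x3e x2=0xff x3=0xff x4=0x04 x5=0xdc  N=1 Z=0
-- IRQ taken; context saved, return-PC = 4 --

SAVED = 0xff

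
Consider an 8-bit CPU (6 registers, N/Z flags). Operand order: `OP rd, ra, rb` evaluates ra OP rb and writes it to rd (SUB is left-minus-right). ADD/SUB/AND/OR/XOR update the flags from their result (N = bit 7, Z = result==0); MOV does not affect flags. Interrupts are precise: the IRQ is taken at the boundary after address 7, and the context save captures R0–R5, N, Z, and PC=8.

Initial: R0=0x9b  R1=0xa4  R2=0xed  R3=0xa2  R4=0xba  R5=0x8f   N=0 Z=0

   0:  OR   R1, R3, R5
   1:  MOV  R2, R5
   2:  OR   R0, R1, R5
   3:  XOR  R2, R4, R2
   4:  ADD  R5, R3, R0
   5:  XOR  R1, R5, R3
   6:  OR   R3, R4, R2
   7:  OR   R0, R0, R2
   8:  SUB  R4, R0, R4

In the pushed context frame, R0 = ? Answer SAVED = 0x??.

SAVED = 0xbf

after  0: R0=0x9b R1=0xaf R2=0xed R3=0xa2 R4=0xba R5=0x8f  N=1 Z=0
after  1: R0=0x9b R1=0xaf R2=0x8f R3=0xa2 R4=0xba R5=0x8f  N=1 Z=0
after  2: R0=0xaf R1=0xaf R2=0x8f R3=0xa2 R4=0xba R5=0x8f  N=1 Z=0
after  3: R0=0xaf R1=0xaf R2=0x35 R3=0xa2 R4=0xba R5=0x8f  N=0 Z=0
after  4: R0=0xaf R1=0xaf R2=0x35 R3=0xa2 R4=0xba R5=0x51  N=0 Z=0
after  5: R0=0xaf R1=0xf3 R2=0x35 R3=0xa2 R4=0xba R5=0x51  N=1 Z=0
after  6: R0=0xaf R1=0xf3 R2=0x35 R3=0xbf R4=0xba R5=0x51  N=1 Z=0
after  7: R0=0xbf R1=0xf3 R2=0x35 R3=0xbf R4=0xba R5=0x51  N=1 Z=0
-- IRQ taken; context saved, return-PC = 8 --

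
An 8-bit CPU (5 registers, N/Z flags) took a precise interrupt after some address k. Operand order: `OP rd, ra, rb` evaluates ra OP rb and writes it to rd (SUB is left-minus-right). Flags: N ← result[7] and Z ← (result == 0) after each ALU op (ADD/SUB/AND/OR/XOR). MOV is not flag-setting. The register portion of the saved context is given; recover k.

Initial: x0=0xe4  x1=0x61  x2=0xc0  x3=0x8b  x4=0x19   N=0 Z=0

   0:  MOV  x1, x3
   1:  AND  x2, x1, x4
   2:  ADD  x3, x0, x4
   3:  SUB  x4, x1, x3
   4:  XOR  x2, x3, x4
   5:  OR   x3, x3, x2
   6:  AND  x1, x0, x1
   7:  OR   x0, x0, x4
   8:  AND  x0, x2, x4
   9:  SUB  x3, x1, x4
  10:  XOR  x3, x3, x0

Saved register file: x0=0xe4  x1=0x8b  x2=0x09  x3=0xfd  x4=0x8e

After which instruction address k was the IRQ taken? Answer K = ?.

K = 3

after  0: x0=0xe4 x1=0x8b x2=0xc0 x3=0x8b x4=0x19  N=0 Z=0
after  1: x0=0xe4 x1=0x8b x2=0x09 x3=0x8b x4=0x19  N=0 Z=0
after  2: x0=0xe4 x1=0x8b x2=0x09 x3=0xfd x4=0x19  N=1 Z=0
after  3: x0=0xe4 x1=0x8b x2=0x09 x3=0xfd x4=0x8e  N=1 Z=0
-- IRQ taken; context saved, return-PC = 4 --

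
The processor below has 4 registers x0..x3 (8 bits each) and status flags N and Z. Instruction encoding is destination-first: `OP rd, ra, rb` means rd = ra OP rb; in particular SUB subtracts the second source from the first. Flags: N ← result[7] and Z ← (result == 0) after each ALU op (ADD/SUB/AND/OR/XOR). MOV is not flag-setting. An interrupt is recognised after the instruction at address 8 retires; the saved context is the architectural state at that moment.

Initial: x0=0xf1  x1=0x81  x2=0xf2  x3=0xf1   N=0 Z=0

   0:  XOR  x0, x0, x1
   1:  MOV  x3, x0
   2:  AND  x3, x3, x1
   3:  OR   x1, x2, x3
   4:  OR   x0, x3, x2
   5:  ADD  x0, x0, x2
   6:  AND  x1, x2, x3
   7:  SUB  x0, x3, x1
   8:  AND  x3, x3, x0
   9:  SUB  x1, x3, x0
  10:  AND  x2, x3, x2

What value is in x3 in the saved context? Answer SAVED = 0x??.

after  0: x0=0x70 x1=0x81 x2=0xf2 x3=0xf1  N=0 Z=0
after  1: x0=0x70 x1=0x81 x2=0xf2 x3=0x70  N=0 Z=0
after  2: x0=0x70 x1=0x81 x2=0xf2 x3=0x00  N=0 Z=1
after  3: x0=0x70 x1=0xf2 x2=0xf2 x3=0x00  N=1 Z=0
after  4: x0=0xf2 x1=0xf2 x2=0xf2 x3=0x00  N=1 Z=0
after  5: x0=0xe4 x1=0xf2 x2=0xf2 x3=0x00  N=1 Z=0
after  6: x0=0xe4 x1=0x00 x2=0xf2 x3=0x00  N=0 Z=1
after  7: x0=0x00 x1=0x00 x2=0xf2 x3=0x00  N=0 Z=1
after  8: x0=0x00 x1=0x00 x2=0xf2 x3=0x00  N=0 Z=1
-- IRQ taken; context saved, return-PC = 9 --

SAVED = 0x00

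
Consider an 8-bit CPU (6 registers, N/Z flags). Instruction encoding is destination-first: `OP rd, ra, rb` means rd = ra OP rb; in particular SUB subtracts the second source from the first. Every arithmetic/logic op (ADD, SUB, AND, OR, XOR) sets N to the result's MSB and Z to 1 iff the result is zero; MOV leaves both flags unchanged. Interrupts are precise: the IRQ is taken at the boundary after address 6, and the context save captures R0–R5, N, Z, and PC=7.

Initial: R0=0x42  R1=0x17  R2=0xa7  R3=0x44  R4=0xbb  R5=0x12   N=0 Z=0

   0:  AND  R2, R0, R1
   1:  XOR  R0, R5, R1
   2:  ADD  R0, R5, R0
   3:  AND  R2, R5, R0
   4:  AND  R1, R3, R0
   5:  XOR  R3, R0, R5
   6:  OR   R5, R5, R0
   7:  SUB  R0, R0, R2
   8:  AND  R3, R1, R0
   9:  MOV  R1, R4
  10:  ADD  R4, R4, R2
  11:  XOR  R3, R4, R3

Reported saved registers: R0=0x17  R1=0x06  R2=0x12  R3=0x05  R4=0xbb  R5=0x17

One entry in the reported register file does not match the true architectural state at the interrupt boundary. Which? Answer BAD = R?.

BAD = R1

after  0: R0=0x42 R1=0x17 R2=0x02 R3=0x44 R4=0xbb R5=0x12  N=0 Z=0
after  1: R0=0x05 R1=0x17 R2=0x02 R3=0x44 R4=0xbb R5=0x12  N=0 Z=0
after  2: R0=0x17 R1=0x17 R2=0x02 R3=0x44 R4=0xbb R5=0x12  N=0 Z=0
after  3: R0=0x17 R1=0x17 R2=0x12 R3=0x44 R4=0xbb R5=0x12  N=0 Z=0
after  4: R0=0x17 R1=0x04 R2=0x12 R3=0x44 R4=0xbb R5=0x12  N=0 Z=0
after  5: R0=0x17 R1=0x04 R2=0x12 R3=0x05 R4=0xbb R5=0x12  N=0 Z=0
after  6: R0=0x17 R1=0x04 R2=0x12 R3=0x05 R4=0xbb R5=0x17  N=0 Z=0
-- IRQ taken; context saved, return-PC = 7 --
mismatch: R1: reported 0x06 vs actual 0x04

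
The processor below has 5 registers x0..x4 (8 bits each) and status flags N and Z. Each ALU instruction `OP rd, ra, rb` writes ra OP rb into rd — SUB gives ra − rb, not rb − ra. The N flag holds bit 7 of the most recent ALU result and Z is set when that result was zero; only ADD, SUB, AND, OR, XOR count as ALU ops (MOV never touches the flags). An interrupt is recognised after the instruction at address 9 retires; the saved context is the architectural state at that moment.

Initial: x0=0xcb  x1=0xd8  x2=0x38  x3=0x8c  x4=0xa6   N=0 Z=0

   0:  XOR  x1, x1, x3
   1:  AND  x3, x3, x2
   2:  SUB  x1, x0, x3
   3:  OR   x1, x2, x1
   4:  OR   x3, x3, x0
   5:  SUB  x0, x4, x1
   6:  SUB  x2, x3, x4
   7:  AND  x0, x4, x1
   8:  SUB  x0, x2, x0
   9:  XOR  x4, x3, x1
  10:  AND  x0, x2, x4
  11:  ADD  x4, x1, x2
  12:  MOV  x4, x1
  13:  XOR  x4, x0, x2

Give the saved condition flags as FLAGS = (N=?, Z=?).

FLAGS = (N=0, Z=0)

after  0: x0=0xcb x1=0x54 x2=0x38 x3=0x8c x4=0xa6  N=0 Z=0
after  1: x0=0xcb x1=0x54 x2=0x38 x3=0x08 x4=0xa6  N=0 Z=0
after  2: x0=0xcb x1=0xc3 x2=0x38 x3=0x08 x4=0xa6  N=1 Z=0
after  3: x0=0xcb x1=0xfb x2=0x38 x3=0x08 x4=0xa6  N=1 Z=0
after  4: x0=0xcb x1=0xfb x2=0x38 x3=0xcb x4=0xa6  N=1 Z=0
after  5: x0=0xab x1=0xfb x2=0x38 x3=0xcb x4=0xa6  N=1 Z=0
after  6: x0=0xab x1=0xfb x2=0x25 x3=0xcb x4=0xa6  N=0 Z=0
after  7: x0=0xa2 x1=0xfb x2=0x25 x3=0xcb x4=0xa6  N=1 Z=0
after  8: x0=0x83 x1=0xfb x2=0x25 x3=0xcb x4=0xa6  N=1 Z=0
after  9: x0=0x83 x1=0xfb x2=0x25 x3=0xcb x4=0x30  N=0 Z=0
-- IRQ taken; context saved, return-PC = 10 --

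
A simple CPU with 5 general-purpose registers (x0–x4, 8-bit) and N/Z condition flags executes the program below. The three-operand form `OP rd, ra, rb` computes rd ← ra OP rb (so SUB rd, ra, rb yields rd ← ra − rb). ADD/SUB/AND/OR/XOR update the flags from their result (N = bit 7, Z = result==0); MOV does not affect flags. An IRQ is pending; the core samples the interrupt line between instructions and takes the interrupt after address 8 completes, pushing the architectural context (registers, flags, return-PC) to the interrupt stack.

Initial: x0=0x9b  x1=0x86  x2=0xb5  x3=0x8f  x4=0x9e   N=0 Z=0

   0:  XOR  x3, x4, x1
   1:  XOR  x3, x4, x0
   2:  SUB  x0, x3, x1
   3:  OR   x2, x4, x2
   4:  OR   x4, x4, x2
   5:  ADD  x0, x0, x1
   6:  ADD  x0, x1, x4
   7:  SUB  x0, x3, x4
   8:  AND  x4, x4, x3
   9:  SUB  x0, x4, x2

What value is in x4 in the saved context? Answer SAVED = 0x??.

SAVED = 0x05

after  0: x0=0x9b x1=0x86 x2=0xb5 x3=0x18 x4=0x9e  N=0 Z=0
after  1: x0=0x9b x1=0x86 x2=0xb5 x3=0x05 x4=0x9e  N=0 Z=0
after  2: x0=0x7f x1=0x86 x2=0xb5 x3=0x05 x4=0x9e  N=0 Z=0
after  3: x0=0x7f x1=0x86 x2=0xbf x3=0x05 x4=0x9e  N=1 Z=0
after  4: x0=0x7f x1=0x86 x2=0xbf x3=0x05 x4=0xbf  N=1 Z=0
after  5: x0=0x05 x1=0x86 x2=0xbf x3=0x05 x4=0xbf  N=0 Z=0
after  6: x0=0x45 x1=0x86 x2=0xbf x3=0x05 x4=0xbf  N=0 Z=0
after  7: x0=0x46 x1=0x86 x2=0xbf x3=0x05 x4=0xbf  N=0 Z=0
after  8: x0=0x46 x1=0x86 x2=0xbf x3=0x05 x4=0x05  N=0 Z=0
-- IRQ taken; context saved, return-PC = 9 --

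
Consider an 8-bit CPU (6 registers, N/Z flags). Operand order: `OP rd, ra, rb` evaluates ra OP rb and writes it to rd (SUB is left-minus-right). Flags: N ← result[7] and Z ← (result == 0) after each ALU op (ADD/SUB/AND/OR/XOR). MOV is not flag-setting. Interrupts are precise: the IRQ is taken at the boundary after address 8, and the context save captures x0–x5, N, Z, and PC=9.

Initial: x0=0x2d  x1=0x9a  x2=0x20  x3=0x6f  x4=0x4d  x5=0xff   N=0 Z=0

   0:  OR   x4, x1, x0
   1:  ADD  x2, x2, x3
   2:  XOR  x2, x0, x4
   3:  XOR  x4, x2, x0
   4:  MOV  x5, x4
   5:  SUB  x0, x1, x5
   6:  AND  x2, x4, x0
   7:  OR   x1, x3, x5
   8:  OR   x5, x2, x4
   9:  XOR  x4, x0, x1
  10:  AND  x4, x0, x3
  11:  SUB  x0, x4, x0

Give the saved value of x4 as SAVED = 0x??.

after  0: x0=0x2d x1=0x9a x2=0x20 x3=0x6f x4=0xbf x5=0xff  N=1 Z=0
after  1: x0=0x2d x1=0x9a x2=0x8f x3=0x6f x4=0xbf x5=0xff  N=1 Z=0
after  2: x0=0x2d x1=0x9a x2=0x92 x3=0x6f x4=0xbf x5=0xff  N=1 Z=0
after  3: x0=0x2d x1=0x9a x2=0x92 x3=0x6f x4=0xbf x5=0xff  N=1 Z=0
after  4: x0=0x2d x1=0x9a x2=0x92 x3=0x6f x4=0xbf x5=0xbf  N=1 Z=0
after  5: x0=0xdb x1=0x9a x2=0x92 x3=0x6f x4=0xbf x5=0xbf  N=1 Z=0
after  6: x0=0xdb x1=0x9a x2=0x9b x3=0x6f x4=0xbf x5=0xbf  N=1 Z=0
after  7: x0=0xdb x1=0xff x2=0x9b x3=0x6f x4=0xbf x5=0xbf  N=1 Z=0
after  8: x0=0xdb x1=0xff x2=0x9b x3=0x6f x4=0xbf x5=0xbf  N=1 Z=0
-- IRQ taken; context saved, return-PC = 9 --

SAVED = 0xbf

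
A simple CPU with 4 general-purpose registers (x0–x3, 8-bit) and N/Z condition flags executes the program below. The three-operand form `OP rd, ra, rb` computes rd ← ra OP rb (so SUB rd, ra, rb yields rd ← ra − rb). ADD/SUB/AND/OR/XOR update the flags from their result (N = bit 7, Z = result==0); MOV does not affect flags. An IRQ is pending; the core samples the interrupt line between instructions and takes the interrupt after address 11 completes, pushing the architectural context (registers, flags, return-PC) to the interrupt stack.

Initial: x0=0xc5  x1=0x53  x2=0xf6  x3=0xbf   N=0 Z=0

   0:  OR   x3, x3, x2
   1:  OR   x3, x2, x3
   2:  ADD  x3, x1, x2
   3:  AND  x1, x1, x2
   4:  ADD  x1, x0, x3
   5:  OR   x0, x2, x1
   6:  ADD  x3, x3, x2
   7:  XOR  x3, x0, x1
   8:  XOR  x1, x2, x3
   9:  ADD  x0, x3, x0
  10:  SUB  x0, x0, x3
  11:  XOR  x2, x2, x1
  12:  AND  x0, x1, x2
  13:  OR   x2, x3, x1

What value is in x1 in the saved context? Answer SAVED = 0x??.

after  0: x0=0xc5 x1=0x53 x2=0xf6 x3=0xff  N=1 Z=0
after  1: x0=0xc5 x1=0x53 x2=0xf6 x3=0xff  N=1 Z=0
after  2: x0=0xc5 x1=0x53 x2=0xf6 x3=0x49  N=0 Z=0
after  3: x0=0xc5 x1=0x52 x2=0xf6 x3=0x49  N=0 Z=0
after  4: x0=0xc5 x1=0x0e x2=0xf6 x3=0x49  N=0 Z=0
after  5: x0=0xfe x1=0x0e x2=0xf6 x3=0x49  N=1 Z=0
after  6: x0=0xfe x1=0x0e x2=0xf6 x3=0x3f  N=0 Z=0
after  7: x0=0xfe x1=0x0e x2=0xf6 x3=0xf0  N=1 Z=0
after  8: x0=0xfe x1=0x06 x2=0xf6 x3=0xf0  N=0 Z=0
after  9: x0=0xee x1=0x06 x2=0xf6 x3=0xf0  N=1 Z=0
after 10: x0=0xfe x1=0x06 x2=0xf6 x3=0xf0  N=1 Z=0
after 11: x0=0xfe x1=0x06 x2=0xf0 x3=0xf0  N=1 Z=0
-- IRQ taken; context saved, return-PC = 12 --

SAVED = 0x06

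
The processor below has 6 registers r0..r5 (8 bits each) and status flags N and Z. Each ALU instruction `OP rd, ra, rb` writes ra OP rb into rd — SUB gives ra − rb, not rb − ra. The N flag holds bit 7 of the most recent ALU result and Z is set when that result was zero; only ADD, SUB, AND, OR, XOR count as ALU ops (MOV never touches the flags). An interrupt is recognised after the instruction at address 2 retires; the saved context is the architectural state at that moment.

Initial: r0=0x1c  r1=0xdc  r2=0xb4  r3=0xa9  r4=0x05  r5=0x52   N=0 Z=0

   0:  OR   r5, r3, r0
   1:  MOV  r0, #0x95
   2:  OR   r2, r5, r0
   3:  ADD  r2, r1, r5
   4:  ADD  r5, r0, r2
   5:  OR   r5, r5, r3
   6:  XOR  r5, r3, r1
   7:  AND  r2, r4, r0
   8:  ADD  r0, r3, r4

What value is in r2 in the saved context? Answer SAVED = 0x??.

after  0: r0=0x1c r1=0xdc r2=0xb4 r3=0xa9 r4=0x05 r5=0xbd  N=1 Z=0
after  1: r0=0x95 r1=0xdc r2=0xb4 r3=0xa9 r4=0x05 r5=0xbd  N=1 Z=0
after  2: r0=0x95 r1=0xdc r2=0xbd r3=0xa9 r4=0x05 r5=0xbd  N=1 Z=0
-- IRQ taken; context saved, return-PC = 3 --

SAVED = 0xbd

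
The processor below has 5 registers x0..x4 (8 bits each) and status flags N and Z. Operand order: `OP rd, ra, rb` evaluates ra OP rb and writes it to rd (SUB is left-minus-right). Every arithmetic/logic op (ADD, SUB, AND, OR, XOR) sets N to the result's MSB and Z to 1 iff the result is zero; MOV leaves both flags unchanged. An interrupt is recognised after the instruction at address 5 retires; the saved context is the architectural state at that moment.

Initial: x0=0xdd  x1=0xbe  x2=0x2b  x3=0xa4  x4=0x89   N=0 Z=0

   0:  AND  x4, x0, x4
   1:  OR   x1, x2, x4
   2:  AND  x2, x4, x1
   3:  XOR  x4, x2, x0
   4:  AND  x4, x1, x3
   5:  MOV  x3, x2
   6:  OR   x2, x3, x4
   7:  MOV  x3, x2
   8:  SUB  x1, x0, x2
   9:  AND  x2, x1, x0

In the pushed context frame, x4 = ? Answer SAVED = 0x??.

SAVED = 0xa0

after  0: x0=0xdd x1=0xbe x2=0x2b x3=0xa4 x4=0x89  N=1 Z=0
after  1: x0=0xdd x1=0xab x2=0x2b x3=0xa4 x4=0x89  N=1 Z=0
after  2: x0=0xdd x1=0xab x2=0x89 x3=0xa4 x4=0x89  N=1 Z=0
after  3: x0=0xdd x1=0xab x2=0x89 x3=0xa4 x4=0x54  N=0 Z=0
after  4: x0=0xdd x1=0xab x2=0x89 x3=0xa4 x4=0xa0  N=1 Z=0
after  5: x0=0xdd x1=0xab x2=0x89 x3=0x89 x4=0xa0  N=1 Z=0
-- IRQ taken; context saved, return-PC = 6 --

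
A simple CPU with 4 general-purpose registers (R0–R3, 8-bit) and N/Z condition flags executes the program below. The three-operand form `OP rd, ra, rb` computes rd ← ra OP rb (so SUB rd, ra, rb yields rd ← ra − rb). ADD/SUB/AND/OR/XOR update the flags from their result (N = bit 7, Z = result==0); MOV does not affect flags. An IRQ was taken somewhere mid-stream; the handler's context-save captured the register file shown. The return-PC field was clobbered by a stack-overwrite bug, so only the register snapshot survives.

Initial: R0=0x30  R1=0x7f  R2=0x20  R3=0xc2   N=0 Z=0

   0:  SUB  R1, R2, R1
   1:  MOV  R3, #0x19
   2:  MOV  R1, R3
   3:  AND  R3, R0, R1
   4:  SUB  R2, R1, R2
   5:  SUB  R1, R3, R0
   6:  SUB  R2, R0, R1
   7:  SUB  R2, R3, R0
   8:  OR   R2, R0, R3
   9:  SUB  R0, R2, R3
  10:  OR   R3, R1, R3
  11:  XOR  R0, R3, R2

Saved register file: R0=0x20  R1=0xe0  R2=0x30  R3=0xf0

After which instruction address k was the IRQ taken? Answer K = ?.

K = 10

after  0: R0=0x30 R1=0xa1 R2=0x20 R3=0xc2  N=1 Z=0
after  1: R0=0x30 R1=0xa1 R2=0x20 R3=0x19  N=1 Z=0
after  2: R0=0x30 R1=0x19 R2=0x20 R3=0x19  N=1 Z=0
after  3: R0=0x30 R1=0x19 R2=0x20 R3=0x10  N=0 Z=0
after  4: R0=0x30 R1=0x19 R2=0xf9 R3=0x10  N=1 Z=0
after  5: R0=0x30 R1=0xe0 R2=0xf9 R3=0x10  N=1 Z=0
after  6: R0=0x30 R1=0xe0 R2=0x50 R3=0x10  N=0 Z=0
after  7: R0=0x30 R1=0xe0 R2=0xe0 R3=0x10  N=1 Z=0
after  8: R0=0x30 R1=0xe0 R2=0x30 R3=0x10  N=0 Z=0
after  9: R0=0x20 R1=0xe0 R2=0x30 R3=0x10  N=0 Z=0
after 10: R0=0x20 R1=0xe0 R2=0x30 R3=0xf0  N=1 Z=0
-- IRQ taken; context saved, return-PC = 11 --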